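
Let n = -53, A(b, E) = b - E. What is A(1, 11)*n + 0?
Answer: 530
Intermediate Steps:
A(1, 11)*n + 0 = (1 - 1*11)*(-53) + 0 = (1 - 11)*(-53) + 0 = -10*(-53) + 0 = 530 + 0 = 530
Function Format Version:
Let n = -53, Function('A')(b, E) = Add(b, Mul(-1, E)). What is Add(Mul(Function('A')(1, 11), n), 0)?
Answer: 530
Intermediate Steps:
Add(Mul(Function('A')(1, 11), n), 0) = Add(Mul(Add(1, Mul(-1, 11)), -53), 0) = Add(Mul(Add(1, -11), -53), 0) = Add(Mul(-10, -53), 0) = Add(530, 0) = 530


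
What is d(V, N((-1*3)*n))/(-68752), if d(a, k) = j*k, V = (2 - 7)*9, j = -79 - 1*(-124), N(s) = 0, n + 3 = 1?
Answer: 0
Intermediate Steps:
n = -2 (n = -3 + 1 = -2)
j = 45 (j = -79 + 124 = 45)
V = -45 (V = -5*9 = -45)
d(a, k) = 45*k
d(V, N((-1*3)*n))/(-68752) = (45*0)/(-68752) = 0*(-1/68752) = 0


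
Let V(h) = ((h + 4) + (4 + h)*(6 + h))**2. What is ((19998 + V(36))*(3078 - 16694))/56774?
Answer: -20276933584/28387 ≈ -7.1430e+5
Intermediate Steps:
V(h) = (4 + h + (4 + h)*(6 + h))**2 (V(h) = ((4 + h) + (4 + h)*(6 + h))**2 = (4 + h + (4 + h)*(6 + h))**2)
((19998 + V(36))*(3078 - 16694))/56774 = ((19998 + (28 + 36**2 + 11*36)**2)*(3078 - 16694))/56774 = ((19998 + (28 + 1296 + 396)**2)*(-13616))*(1/56774) = ((19998 + 1720**2)*(-13616))*(1/56774) = ((19998 + 2958400)*(-13616))*(1/56774) = (2978398*(-13616))*(1/56774) = -40553867168*1/56774 = -20276933584/28387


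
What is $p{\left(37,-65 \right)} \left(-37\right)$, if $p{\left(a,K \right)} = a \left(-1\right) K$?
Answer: $-88985$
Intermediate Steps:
$p{\left(a,K \right)} = - K a$ ($p{\left(a,K \right)} = - a K = - K a$)
$p{\left(37,-65 \right)} \left(-37\right) = \left(-1\right) \left(-65\right) 37 \left(-37\right) = 2405 \left(-37\right) = -88985$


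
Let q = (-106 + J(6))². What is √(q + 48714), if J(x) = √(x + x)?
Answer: √(59962 - 424*√3) ≈ 243.37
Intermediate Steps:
J(x) = √2*√x (J(x) = √(2*x) = √2*√x)
q = (-106 + 2*√3)² (q = (-106 + √2*√6)² = (-106 + 2*√3)² ≈ 10514.)
√(q + 48714) = √((11248 - 424*√3) + 48714) = √(59962 - 424*√3)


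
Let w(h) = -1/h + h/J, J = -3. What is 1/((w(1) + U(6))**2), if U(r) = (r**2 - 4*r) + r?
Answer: 9/2500 ≈ 0.0036000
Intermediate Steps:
U(r) = r**2 - 3*r
w(h) = -1/h - h/3 (w(h) = -1/h + h/(-3) = -1/h + h*(-1/3) = -1/h - h/3)
1/((w(1) + U(6))**2) = 1/(((-1/1 - 1/3*1) + 6*(-3 + 6))**2) = 1/(((-1*1 - 1/3) + 6*3)**2) = 1/(((-1 - 1/3) + 18)**2) = 1/((-4/3 + 18)**2) = 1/((50/3)**2) = 1/(2500/9) = 9/2500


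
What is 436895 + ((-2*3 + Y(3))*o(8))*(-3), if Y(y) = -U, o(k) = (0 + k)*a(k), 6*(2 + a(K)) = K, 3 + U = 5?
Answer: 436767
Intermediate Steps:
U = 2 (U = -3 + 5 = 2)
a(K) = -2 + K/6
o(k) = k*(-2 + k/6) (o(k) = (0 + k)*(-2 + k/6) = k*(-2 + k/6))
Y(y) = -2 (Y(y) = -1*2 = -2)
436895 + ((-2*3 + Y(3))*o(8))*(-3) = 436895 + ((-2*3 - 2)*((⅙)*8*(-12 + 8)))*(-3) = 436895 + ((-6 - 2)*((⅙)*8*(-4)))*(-3) = 436895 - 8*(-16/3)*(-3) = 436895 + (128/3)*(-3) = 436895 - 128 = 436767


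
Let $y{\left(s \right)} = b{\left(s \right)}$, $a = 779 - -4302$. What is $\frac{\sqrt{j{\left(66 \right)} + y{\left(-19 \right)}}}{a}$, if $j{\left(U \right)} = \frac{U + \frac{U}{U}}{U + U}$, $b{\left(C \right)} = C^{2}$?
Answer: $\frac{\sqrt{1574727}}{335346} \approx 0.0037421$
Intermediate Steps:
$a = 5081$ ($a = 779 + 4302 = 5081$)
$j{\left(U \right)} = \frac{1 + U}{2 U}$ ($j{\left(U \right)} = \frac{U + 1}{2 U} = \left(1 + U\right) \frac{1}{2 U} = \frac{1 + U}{2 U}$)
$y{\left(s \right)} = s^{2}$
$\frac{\sqrt{j{\left(66 \right)} + y{\left(-19 \right)}}}{a} = \frac{\sqrt{\frac{1 + 66}{2 \cdot 66} + \left(-19\right)^{2}}}{5081} = \sqrt{\frac{1}{2} \cdot \frac{1}{66} \cdot 67 + 361} \cdot \frac{1}{5081} = \sqrt{\frac{67}{132} + 361} \cdot \frac{1}{5081} = \sqrt{\frac{47719}{132}} \cdot \frac{1}{5081} = \frac{\sqrt{1574727}}{66} \cdot \frac{1}{5081} = \frac{\sqrt{1574727}}{335346}$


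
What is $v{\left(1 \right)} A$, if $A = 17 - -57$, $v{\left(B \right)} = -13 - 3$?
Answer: $-1184$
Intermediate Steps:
$v{\left(B \right)} = -16$
$A = 74$ ($A = 17 + 57 = 74$)
$v{\left(1 \right)} A = \left(-16\right) 74 = -1184$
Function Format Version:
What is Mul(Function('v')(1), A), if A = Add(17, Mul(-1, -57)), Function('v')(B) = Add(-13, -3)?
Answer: -1184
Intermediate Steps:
Function('v')(B) = -16
A = 74 (A = Add(17, 57) = 74)
Mul(Function('v')(1), A) = Mul(-16, 74) = -1184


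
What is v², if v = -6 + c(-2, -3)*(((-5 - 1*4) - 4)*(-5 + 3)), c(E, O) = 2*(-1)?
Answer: 3364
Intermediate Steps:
c(E, O) = -2
v = -58 (v = -6 - 2*((-5 - 1*4) - 4)*(-5 + 3) = -6 - 2*((-5 - 4) - 4)*(-2) = -6 - 2*(-9 - 4)*(-2) = -6 - (-26)*(-2) = -6 - 2*26 = -6 - 52 = -58)
v² = (-58)² = 3364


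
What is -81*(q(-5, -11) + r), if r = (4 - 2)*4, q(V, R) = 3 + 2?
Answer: -1053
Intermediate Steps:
q(V, R) = 5
r = 8 (r = 2*4 = 8)
-81*(q(-5, -11) + r) = -81*(5 + 8) = -81*13 = -1053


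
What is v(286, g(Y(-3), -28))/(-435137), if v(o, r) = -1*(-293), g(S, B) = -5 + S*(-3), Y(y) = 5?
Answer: -293/435137 ≈ -0.00067335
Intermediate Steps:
g(S, B) = -5 - 3*S
v(o, r) = 293
v(286, g(Y(-3), -28))/(-435137) = 293/(-435137) = 293*(-1/435137) = -293/435137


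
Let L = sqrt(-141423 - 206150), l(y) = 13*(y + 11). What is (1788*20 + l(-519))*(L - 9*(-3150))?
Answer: 826572600 + 29156*I*sqrt(347573) ≈ 8.2657e+8 + 1.7189e+7*I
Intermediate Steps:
l(y) = 143 + 13*y (l(y) = 13*(11 + y) = 143 + 13*y)
L = I*sqrt(347573) (L = sqrt(-347573) = I*sqrt(347573) ≈ 589.55*I)
(1788*20 + l(-519))*(L - 9*(-3150)) = (1788*20 + (143 + 13*(-519)))*(I*sqrt(347573) - 9*(-3150)) = (35760 + (143 - 6747))*(I*sqrt(347573) + 28350) = (35760 - 6604)*(28350 + I*sqrt(347573)) = 29156*(28350 + I*sqrt(347573)) = 826572600 + 29156*I*sqrt(347573)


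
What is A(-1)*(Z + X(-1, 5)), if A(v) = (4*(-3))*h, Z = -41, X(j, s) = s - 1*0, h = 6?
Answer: 2592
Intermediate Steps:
X(j, s) = s (X(j, s) = s + 0 = s)
A(v) = -72 (A(v) = (4*(-3))*6 = -12*6 = -72)
A(-1)*(Z + X(-1, 5)) = -72*(-41 + 5) = -72*(-36) = 2592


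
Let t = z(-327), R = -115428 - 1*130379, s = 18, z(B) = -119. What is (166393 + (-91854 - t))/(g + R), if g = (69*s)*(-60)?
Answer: -74658/320327 ≈ -0.23307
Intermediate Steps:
R = -245807 (R = -115428 - 130379 = -245807)
t = -119
g = -74520 (g = (69*18)*(-60) = 1242*(-60) = -74520)
(166393 + (-91854 - t))/(g + R) = (166393 + (-91854 - 1*(-119)))/(-74520 - 245807) = (166393 + (-91854 + 119))/(-320327) = (166393 - 91735)*(-1/320327) = 74658*(-1/320327) = -74658/320327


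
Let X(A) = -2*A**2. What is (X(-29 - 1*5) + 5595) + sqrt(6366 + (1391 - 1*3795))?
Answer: 3283 + sqrt(3962) ≈ 3345.9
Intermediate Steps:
(X(-29 - 1*5) + 5595) + sqrt(6366 + (1391 - 1*3795)) = (-2*(-29 - 1*5)**2 + 5595) + sqrt(6366 + (1391 - 1*3795)) = (-2*(-29 - 5)**2 + 5595) + sqrt(6366 + (1391 - 3795)) = (-2*(-34)**2 + 5595) + sqrt(6366 - 2404) = (-2*1156 + 5595) + sqrt(3962) = (-2312 + 5595) + sqrt(3962) = 3283 + sqrt(3962)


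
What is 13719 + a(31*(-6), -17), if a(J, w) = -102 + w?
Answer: 13600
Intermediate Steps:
13719 + a(31*(-6), -17) = 13719 + (-102 - 17) = 13719 - 119 = 13600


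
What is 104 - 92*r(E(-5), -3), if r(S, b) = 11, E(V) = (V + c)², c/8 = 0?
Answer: -908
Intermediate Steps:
c = 0 (c = 8*0 = 0)
E(V) = V² (E(V) = (V + 0)² = V²)
104 - 92*r(E(-5), -3) = 104 - 92*11 = 104 - 1012 = -908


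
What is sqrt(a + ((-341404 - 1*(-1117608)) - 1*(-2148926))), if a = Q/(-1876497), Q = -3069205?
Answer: sqrt(10300093419384131055)/1876497 ≈ 1710.3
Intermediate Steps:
a = 3069205/1876497 (a = -3069205/(-1876497) = -3069205*(-1/1876497) = 3069205/1876497 ≈ 1.6356)
sqrt(a + ((-341404 - 1*(-1117608)) - 1*(-2148926))) = sqrt(3069205/1876497 + ((-341404 - 1*(-1117608)) - 1*(-2148926))) = sqrt(3069205/1876497 + ((-341404 + 1117608) + 2148926)) = sqrt(3069205/1876497 + (776204 + 2148926)) = sqrt(3069205/1876497 + 2925130) = sqrt(5489000738815/1876497) = sqrt(10300093419384131055)/1876497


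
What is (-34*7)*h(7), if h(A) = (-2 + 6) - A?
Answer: 714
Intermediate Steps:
h(A) = 4 - A
(-34*7)*h(7) = (-34*7)*(4 - 1*7) = -238*(4 - 7) = -238*(-3) = 714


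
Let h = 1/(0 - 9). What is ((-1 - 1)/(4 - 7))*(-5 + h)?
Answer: -92/27 ≈ -3.4074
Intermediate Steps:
h = -⅑ (h = 1/(-9) = -⅑ ≈ -0.11111)
((-1 - 1)/(4 - 7))*(-5 + h) = ((-1 - 1)/(4 - 7))*(-5 - ⅑) = -2/(-3)*(-46/9) = -2*(-⅓)*(-46/9) = (⅔)*(-46/9) = -92/27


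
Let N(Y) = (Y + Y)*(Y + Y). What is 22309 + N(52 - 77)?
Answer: 24809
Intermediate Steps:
N(Y) = 4*Y² (N(Y) = (2*Y)*(2*Y) = 4*Y²)
22309 + N(52 - 77) = 22309 + 4*(52 - 77)² = 22309 + 4*(-25)² = 22309 + 4*625 = 22309 + 2500 = 24809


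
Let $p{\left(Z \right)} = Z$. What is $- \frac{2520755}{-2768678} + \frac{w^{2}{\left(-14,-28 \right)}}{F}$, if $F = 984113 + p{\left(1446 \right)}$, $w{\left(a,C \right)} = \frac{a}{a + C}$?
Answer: $\frac{22359177762083}{24558259689018} \approx 0.91045$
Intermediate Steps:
$w{\left(a,C \right)} = \frac{a}{C + a}$
$F = 985559$ ($F = 984113 + 1446 = 985559$)
$- \frac{2520755}{-2768678} + \frac{w^{2}{\left(-14,-28 \right)}}{F} = - \frac{2520755}{-2768678} + \frac{\left(- \frac{14}{-28 - 14}\right)^{2}}{985559} = \left(-2520755\right) \left(- \frac{1}{2768678}\right) + \left(- \frac{14}{-42}\right)^{2} \cdot \frac{1}{985559} = \frac{2520755}{2768678} + \left(\left(-14\right) \left(- \frac{1}{42}\right)\right)^{2} \cdot \frac{1}{985559} = \frac{2520755}{2768678} + \left(\frac{1}{3}\right)^{2} \cdot \frac{1}{985559} = \frac{2520755}{2768678} + \frac{1}{9} \cdot \frac{1}{985559} = \frac{2520755}{2768678} + \frac{1}{8870031} = \frac{22359177762083}{24558259689018}$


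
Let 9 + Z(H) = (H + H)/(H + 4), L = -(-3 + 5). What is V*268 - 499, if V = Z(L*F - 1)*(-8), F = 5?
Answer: 84411/7 ≈ 12059.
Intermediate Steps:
L = -2 (L = -1*2 = -2)
Z(H) = -9 + 2*H/(4 + H) (Z(H) = -9 + (H + H)/(H + 4) = -9 + (2*H)/(4 + H) = -9 + 2*H/(4 + H))
V = 328/7 (V = ((-36 - 7*(-2*5 - 1))/(4 + (-2*5 - 1)))*(-8) = ((-36 - 7*(-10 - 1))/(4 + (-10 - 1)))*(-8) = ((-36 - 7*(-11))/(4 - 11))*(-8) = ((-36 + 77)/(-7))*(-8) = -⅐*41*(-8) = -41/7*(-8) = 328/7 ≈ 46.857)
V*268 - 499 = (328/7)*268 - 499 = 87904/7 - 499 = 84411/7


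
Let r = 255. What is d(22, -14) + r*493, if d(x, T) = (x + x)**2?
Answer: 127651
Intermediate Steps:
d(x, T) = 4*x**2 (d(x, T) = (2*x)**2 = 4*x**2)
d(22, -14) + r*493 = 4*22**2 + 255*493 = 4*484 + 125715 = 1936 + 125715 = 127651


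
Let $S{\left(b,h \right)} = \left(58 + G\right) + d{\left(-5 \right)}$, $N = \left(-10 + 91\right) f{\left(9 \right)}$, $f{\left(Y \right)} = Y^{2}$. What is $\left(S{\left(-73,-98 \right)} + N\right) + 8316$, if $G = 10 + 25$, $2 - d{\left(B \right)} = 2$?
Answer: $14970$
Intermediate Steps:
$d{\left(B \right)} = 0$ ($d{\left(B \right)} = 2 - 2 = 0$)
$G = 35$
$N = 6561$ ($N = \left(-10 + 91\right) 9^{2} = 81 \cdot 81 = 6561$)
$S{\left(b,h \right)} = 93$ ($S{\left(b,h \right)} = \left(58 + 35\right) + 0 = 93 + 0 = 93$)
$\left(S{\left(-73,-98 \right)} + N\right) + 8316 = \left(93 + 6561\right) + 8316 = 6654 + 8316 = 14970$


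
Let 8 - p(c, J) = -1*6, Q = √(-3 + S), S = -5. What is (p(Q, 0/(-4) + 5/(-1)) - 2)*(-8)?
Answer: -96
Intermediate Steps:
Q = 2*I*√2 (Q = √(-3 - 5) = √(-8) = 2*I*√2 ≈ 2.8284*I)
p(c, J) = 14 (p(c, J) = 8 - (-1)*6 = 8 - 1*(-6) = 8 + 6 = 14)
(p(Q, 0/(-4) + 5/(-1)) - 2)*(-8) = (14 - 2)*(-8) = 12*(-8) = -96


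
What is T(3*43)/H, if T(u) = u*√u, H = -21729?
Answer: -43*√129/7243 ≈ -0.067429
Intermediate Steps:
T(u) = u^(3/2)
T(3*43)/H = (3*43)^(3/2)/(-21729) = 129^(3/2)*(-1/21729) = (129*√129)*(-1/21729) = -43*√129/7243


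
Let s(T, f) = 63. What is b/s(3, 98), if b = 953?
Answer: 953/63 ≈ 15.127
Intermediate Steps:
b/s(3, 98) = 953/63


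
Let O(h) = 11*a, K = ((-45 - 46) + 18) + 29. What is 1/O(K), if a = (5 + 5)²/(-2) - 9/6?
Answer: -2/1133 ≈ -0.0017652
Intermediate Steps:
a = -103/2 (a = 10²*(-½) - 9*⅙ = 100*(-½) - 3/2 = -50 - 3/2 = -103/2 ≈ -51.500)
K = -44 (K = (-91 + 18) + 29 = -73 + 29 = -44)
O(h) = -1133/2 (O(h) = 11*(-103/2) = -1133/2)
1/O(K) = 1/(-1133/2) = -2/1133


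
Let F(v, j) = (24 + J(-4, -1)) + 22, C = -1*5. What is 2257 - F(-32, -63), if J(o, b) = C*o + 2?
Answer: 2189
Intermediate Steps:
C = -5
J(o, b) = 2 - 5*o (J(o, b) = -5*o + 2 = 2 - 5*o)
F(v, j) = 68 (F(v, j) = (24 + (2 - 5*(-4))) + 22 = (24 + (2 + 20)) + 22 = (24 + 22) + 22 = 46 + 22 = 68)
2257 - F(-32, -63) = 2257 - 1*68 = 2257 - 68 = 2189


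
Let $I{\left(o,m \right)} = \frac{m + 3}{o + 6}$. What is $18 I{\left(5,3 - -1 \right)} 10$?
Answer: $\frac{1260}{11} \approx 114.55$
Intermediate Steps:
$I{\left(o,m \right)} = \frac{3 + m}{6 + o}$
$18 I{\left(5,3 - -1 \right)} 10 = 18 \frac{3 + \left(3 - -1\right)}{6 + 5} \cdot 10 = 18 \frac{3 + \left(3 + 1\right)}{11} \cdot 10 = 18 \frac{3 + 4}{11} \cdot 10 = 18 \cdot \frac{1}{11} \cdot 7 \cdot 10 = 18 \cdot \frac{7}{11} \cdot 10 = \frac{126}{11} \cdot 10 = \frac{1260}{11}$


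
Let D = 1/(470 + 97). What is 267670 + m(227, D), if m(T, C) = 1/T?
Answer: 60761091/227 ≈ 2.6767e+5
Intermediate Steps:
D = 1/567 ≈ 0.0017637
267670 + m(227, D) = 267670 + 1/227 = 60761091/227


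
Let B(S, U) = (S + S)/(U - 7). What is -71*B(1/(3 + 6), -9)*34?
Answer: 1207/36 ≈ 33.528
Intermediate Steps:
B(S, U) = 2*S/(-7 + U) (B(S, U) = (2*S)/(-7 + U) = 2*S/(-7 + U))
-71*B(1/(3 + 6), -9)*34 = -142/((3 + 6)*(-7 - 9))*34 = -142/(9*(-16))*34 = -142*(-1)/(9*16)*34 = -71*(-1/72)*34 = (71/72)*34 = 1207/36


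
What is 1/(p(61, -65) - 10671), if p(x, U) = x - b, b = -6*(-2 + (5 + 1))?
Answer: -1/10586 ≈ -9.4464e-5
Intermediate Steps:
b = -24 (b = -6*(-2 + 6) = -6*4 = -24)
p(x, U) = 24 + x (p(x, U) = x - 1*(-24) = x + 24 = 24 + x)
1/(p(61, -65) - 10671) = 1/((24 + 61) - 10671) = 1/(85 - 10671) = 1/(-10586) = -1/10586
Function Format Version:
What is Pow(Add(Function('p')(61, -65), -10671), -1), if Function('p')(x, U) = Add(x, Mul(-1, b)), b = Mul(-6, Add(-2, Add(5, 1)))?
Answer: Rational(-1, 10586) ≈ -9.4464e-5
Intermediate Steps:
b = -24 (b = Mul(-6, Add(-2, 6)) = Mul(-6, 4) = -24)
Function('p')(x, U) = Add(24, x) (Function('p')(x, U) = Add(x, Mul(-1, -24)) = Add(x, 24) = Add(24, x))
Pow(Add(Function('p')(61, -65), -10671), -1) = Pow(Add(Add(24, 61), -10671), -1) = Pow(Add(85, -10671), -1) = Pow(-10586, -1) = Rational(-1, 10586)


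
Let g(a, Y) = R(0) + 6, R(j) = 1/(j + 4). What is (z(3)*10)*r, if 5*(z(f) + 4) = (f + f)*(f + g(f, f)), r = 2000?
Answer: 142000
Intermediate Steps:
R(j) = 1/(4 + j)
g(a, Y) = 25/4 (g(a, Y) = 1/(4 + 0) + 6 = 1/4 + 6 = ¼ + 6 = 25/4)
z(f) = -4 + 2*f*(25/4 + f)/5 (z(f) = -4 + ((f + f)*(f + 25/4))/5 = -4 + ((2*f)*(25/4 + f))/5 = -4 + (2*f*(25/4 + f))/5 = -4 + 2*f*(25/4 + f)/5)
(z(3)*10)*r = ((-4 + (⅖)*3² + (5/2)*3)*10)*2000 = ((-4 + (⅖)*9 + 15/2)*10)*2000 = ((-4 + 18/5 + 15/2)*10)*2000 = ((71/10)*10)*2000 = 71*2000 = 142000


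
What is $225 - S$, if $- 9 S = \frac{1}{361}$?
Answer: $\frac{731026}{3249} \approx 225.0$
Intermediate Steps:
$S = - \frac{1}{3249}$ ($S = - \frac{1}{9 \cdot 361} = \left(- \frac{1}{9}\right) \frac{1}{361} = - \frac{1}{3249} \approx -0.00030779$)
$225 - S = 225 - - \frac{1}{3249} = 225 + \frac{1}{3249} = \frac{731026}{3249}$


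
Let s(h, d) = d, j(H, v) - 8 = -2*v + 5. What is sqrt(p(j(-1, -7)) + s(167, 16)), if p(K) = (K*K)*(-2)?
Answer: I*sqrt(1442) ≈ 37.974*I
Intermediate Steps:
j(H, v) = 13 - 2*v (j(H, v) = 8 + (-2*v + 5) = 8 + (5 - 2*v) = 13 - 2*v)
p(K) = -2*K**2 (p(K) = K**2*(-2) = -2*K**2)
sqrt(p(j(-1, -7)) + s(167, 16)) = sqrt(-2*(13 - 2*(-7))**2 + 16) = sqrt(-2*(13 + 14)**2 + 16) = sqrt(-2*27**2 + 16) = sqrt(-2*729 + 16) = sqrt(-1458 + 16) = sqrt(-1442) = I*sqrt(1442)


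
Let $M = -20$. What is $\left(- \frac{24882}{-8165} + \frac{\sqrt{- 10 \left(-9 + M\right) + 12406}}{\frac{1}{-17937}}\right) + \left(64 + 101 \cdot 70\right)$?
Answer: $\frac{58273992}{8165} - 825102 \sqrt{6} \approx -2.0139 \cdot 10^{6}$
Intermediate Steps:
$\left(- \frac{24882}{-8165} + \frac{\sqrt{- 10 \left(-9 + M\right) + 12406}}{\frac{1}{-17937}}\right) + \left(64 + 101 \cdot 70\right) = \left(- \frac{24882}{-8165} + \frac{\sqrt{- 10 \left(-9 - 20\right) + 12406}}{\frac{1}{-17937}}\right) + \left(64 + 101 \cdot 70\right) = \left(\left(-24882\right) \left(- \frac{1}{8165}\right) + \frac{\sqrt{\left(-10\right) \left(-29\right) + 12406}}{- \frac{1}{17937}}\right) + \left(64 + 7070\right) = \left(\frac{24882}{8165} + \sqrt{290 + 12406} \left(-17937\right)\right) + 7134 = \left(\frac{24882}{8165} + \sqrt{12696} \left(-17937\right)\right) + 7134 = \left(\frac{24882}{8165} + 46 \sqrt{6} \left(-17937\right)\right) + 7134 = \left(\frac{24882}{8165} - 825102 \sqrt{6}\right) + 7134 = \frac{58273992}{8165} - 825102 \sqrt{6}$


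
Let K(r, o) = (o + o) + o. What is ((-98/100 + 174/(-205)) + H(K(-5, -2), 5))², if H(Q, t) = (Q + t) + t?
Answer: 19811401/4202500 ≈ 4.7142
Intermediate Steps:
K(r, o) = 3*o (K(r, o) = 2*o + o = 3*o)
H(Q, t) = Q + 2*t
((-98/100 + 174/(-205)) + H(K(-5, -2), 5))² = ((-98/100 + 174/(-205)) + (3*(-2) + 2*5))² = ((-98*1/100 + 174*(-1/205)) + (-6 + 10))² = ((-49/50 - 174/205) + 4)² = (-3749/2050 + 4)² = (4451/2050)² = 19811401/4202500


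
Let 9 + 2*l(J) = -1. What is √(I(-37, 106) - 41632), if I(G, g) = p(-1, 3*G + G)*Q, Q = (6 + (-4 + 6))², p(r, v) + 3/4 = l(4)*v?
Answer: 4*√355 ≈ 75.366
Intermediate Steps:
l(J) = -5 (l(J) = -9/2 + (½)*(-1) = -9/2 - ½ = -5)
p(r, v) = -¾ - 5*v
Q = 64 (Q = (6 + 2)² = 8² = 64)
I(G, g) = -48 - 1280*G (I(G, g) = (-¾ - 5*(3*G + G))*64 = (-¾ - 20*G)*64 = -48 - 1280*G)
√(I(-37, 106) - 41632) = √((-48 - 1280*(-37)) - 41632) = √((-48 + 47360) - 41632) = √(47312 - 41632) = √5680 = 4*√355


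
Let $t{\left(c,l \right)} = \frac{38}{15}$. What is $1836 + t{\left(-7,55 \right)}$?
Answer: $\frac{27578}{15} \approx 1838.5$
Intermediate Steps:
$t{\left(c,l \right)} = \frac{38}{15}$ ($t{\left(c,l \right)} = 38 \cdot \frac{1}{15} = \frac{38}{15}$)
$1836 + t{\left(-7,55 \right)} = 1836 + \frac{38}{15} = \frac{27578}{15}$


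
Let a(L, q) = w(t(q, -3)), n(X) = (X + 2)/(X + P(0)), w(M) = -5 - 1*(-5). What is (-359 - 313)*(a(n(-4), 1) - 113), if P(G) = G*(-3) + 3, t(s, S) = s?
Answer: 75936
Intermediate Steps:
P(G) = 3 - 3*G (P(G) = -3*G + 3 = 3 - 3*G)
w(M) = 0 (w(M) = -5 + 5 = 0)
n(X) = (2 + X)/(3 + X) (n(X) = (X + 2)/(X + (3 - 3*0)) = (2 + X)/(X + (3 + 0)) = (2 + X)/(X + 3) = (2 + X)/(3 + X))
a(L, q) = 0
(-359 - 313)*(a(n(-4), 1) - 113) = (-359 - 313)*(0 - 113) = -672*(-113) = 75936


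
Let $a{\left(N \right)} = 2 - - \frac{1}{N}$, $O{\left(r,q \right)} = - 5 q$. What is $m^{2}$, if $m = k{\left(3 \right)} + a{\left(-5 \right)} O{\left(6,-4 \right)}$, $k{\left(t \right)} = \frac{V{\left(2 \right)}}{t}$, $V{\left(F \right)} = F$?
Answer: $\frac{12100}{9} \approx 1344.4$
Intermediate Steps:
$k{\left(t \right)} = \frac{2}{t}$
$a{\left(N \right)} = 2 + \frac{1}{N}$
$m = \frac{110}{3}$ ($m = \frac{2}{3} + \left(2 + \frac{1}{-5}\right) \left(\left(-5\right) \left(-4\right)\right) = 2 \cdot \frac{1}{3} + \left(2 - \frac{1}{5}\right) 20 = \frac{2}{3} + \frac{9}{5} \cdot 20 = \frac{2}{3} + 36 = \frac{110}{3} \approx 36.667$)
$m^{2} = \left(\frac{110}{3}\right)^{2} = \frac{12100}{9}$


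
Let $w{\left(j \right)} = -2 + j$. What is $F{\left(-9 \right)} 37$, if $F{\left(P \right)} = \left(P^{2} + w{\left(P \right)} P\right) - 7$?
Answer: $6401$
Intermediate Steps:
$F{\left(P \right)} = -7 + P^{2} + P \left(-2 + P\right)$ ($F{\left(P \right)} = \left(P^{2} + \left(-2 + P\right) P\right) - 7 = \left(P^{2} + P \left(-2 + P\right)\right) - 7 = -7 + P^{2} + P \left(-2 + P\right)$)
$F{\left(-9 \right)} 37 = \left(-7 + \left(-9\right)^{2} - 9 \left(-2 - 9\right)\right) 37 = \left(-7 + 81 - -99\right) 37 = \left(-7 + 81 + 99\right) 37 = 173 \cdot 37 = 6401$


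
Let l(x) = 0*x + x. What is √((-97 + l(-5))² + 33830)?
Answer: √44234 ≈ 210.32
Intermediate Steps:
l(x) = x (l(x) = 0 + x = x)
√((-97 + l(-5))² + 33830) = √((-97 - 5)² + 33830) = √((-102)² + 33830) = √(10404 + 33830) = √44234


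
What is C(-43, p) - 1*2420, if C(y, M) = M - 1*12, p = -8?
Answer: -2440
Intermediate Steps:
C(y, M) = -12 + M (C(y, M) = M - 12 = -12 + M)
C(-43, p) - 1*2420 = (-12 - 8) - 1*2420 = -20 - 2420 = -2440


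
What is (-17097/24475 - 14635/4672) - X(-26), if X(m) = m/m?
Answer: -552416009/114347200 ≈ -4.8310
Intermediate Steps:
X(m) = 1
(-17097/24475 - 14635/4672) - X(-26) = (-17097/24475 - 14635/4672) - 1*1 = (-17097*1/24475 - 14635*1/4672) - 1 = (-17097/24475 - 14635/4672) - 1 = -438068809/114347200 - 1 = -552416009/114347200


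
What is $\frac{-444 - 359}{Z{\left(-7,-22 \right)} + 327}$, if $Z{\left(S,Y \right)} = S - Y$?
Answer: $- \frac{803}{342} \approx -2.348$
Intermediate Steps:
$\frac{-444 - 359}{Z{\left(-7,-22 \right)} + 327} = \frac{-444 - 359}{\left(-7 - -22\right) + 327} = - \frac{803}{\left(-7 + 22\right) + 327} = - \frac{803}{15 + 327} = - \frac{803}{342}$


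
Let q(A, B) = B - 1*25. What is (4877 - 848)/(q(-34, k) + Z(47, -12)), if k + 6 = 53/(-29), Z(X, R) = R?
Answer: -116841/1300 ≈ -89.878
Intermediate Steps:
k = -227/29 (k = -6 + 53/(-29) = -6 + 53*(-1/29) = -6 - 53/29 = -227/29 ≈ -7.8276)
q(A, B) = -25 + B (q(A, B) = B - 25 = -25 + B)
(4877 - 848)/(q(-34, k) + Z(47, -12)) = (4877 - 848)/((-25 - 227/29) - 12) = 4029/(-952/29 - 12) = 4029/(-1300/29) = 4029*(-29/1300) = -116841/1300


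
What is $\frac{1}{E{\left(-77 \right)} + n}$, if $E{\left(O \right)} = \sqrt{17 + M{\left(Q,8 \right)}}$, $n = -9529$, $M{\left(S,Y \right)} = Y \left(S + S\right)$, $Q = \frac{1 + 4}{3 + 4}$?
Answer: $- \frac{66703}{635612688} - \frac{\sqrt{1393}}{635612688} \approx -0.000105$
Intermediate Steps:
$Q = \frac{5}{7} \approx 0.71429$
$M{\left(S,Y \right)} = 2 S Y$ ($M{\left(S,Y \right)} = Y 2 S = 2 S Y$)
$E{\left(O \right)} = \frac{\sqrt{1393}}{7}$ ($E{\left(O \right)} = \sqrt{17 + 2 \cdot \frac{5}{7} \cdot 8} = \sqrt{17 + \frac{80}{7}} = \sqrt{\frac{199}{7}} = \frac{\sqrt{1393}}{7}$)
$\frac{1}{E{\left(-77 \right)} + n} = \frac{1}{\frac{\sqrt{1393}}{7} - 9529} = \frac{1}{-9529 + \frac{\sqrt{1393}}{7}}$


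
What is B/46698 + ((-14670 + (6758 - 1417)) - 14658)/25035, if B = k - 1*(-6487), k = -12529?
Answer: -211901066/194847405 ≈ -1.0875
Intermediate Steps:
B = -6042 (B = -12529 - 1*(-6487) = -12529 + 6487 = -6042)
B/46698 + ((-14670 + (6758 - 1417)) - 14658)/25035 = -6042/46698 + ((-14670 + (6758 - 1417)) - 14658)/25035 = -6042*1/46698 + ((-14670 + 5341) - 14658)*(1/25035) = -1007/7783 + (-9329 - 14658)*(1/25035) = -1007/7783 - 23987*1/25035 = -1007/7783 - 23987/25035 = -211901066/194847405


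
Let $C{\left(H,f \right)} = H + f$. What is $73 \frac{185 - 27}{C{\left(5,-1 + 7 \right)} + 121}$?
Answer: $\frac{5767}{66} \approx 87.379$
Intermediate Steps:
$73 \frac{185 - 27}{C{\left(5,-1 + 7 \right)} + 121} = 73 \frac{185 - 27}{\left(5 + \left(-1 + 7\right)\right) + 121} = 73 \frac{158}{\left(5 + 6\right) + 121} = 73 \frac{158}{11 + 121} = 73 \cdot \frac{158}{132} = 73 \cdot 158 \cdot \frac{1}{132} = 73 \cdot \frac{79}{66} = \frac{5767}{66}$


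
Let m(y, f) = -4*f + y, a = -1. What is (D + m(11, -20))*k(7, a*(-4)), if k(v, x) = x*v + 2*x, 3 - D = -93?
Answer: 6732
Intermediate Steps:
D = 96 (D = 3 - 1*(-93) = 3 + 93 = 96)
m(y, f) = y - 4*f
k(v, x) = 2*x + v*x (k(v, x) = v*x + 2*x = 2*x + v*x)
(D + m(11, -20))*k(7, a*(-4)) = (96 + (11 - 4*(-20)))*((-1*(-4))*(2 + 7)) = (96 + (11 + 80))*(4*9) = (96 + 91)*36 = 187*36 = 6732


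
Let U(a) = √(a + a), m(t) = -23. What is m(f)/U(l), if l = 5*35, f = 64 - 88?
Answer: -23*√14/70 ≈ -1.2294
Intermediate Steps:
f = -24
l = 175
U(a) = √2*√a (U(a) = √(2*a) = √2*√a)
m(f)/U(l) = -23*√14/70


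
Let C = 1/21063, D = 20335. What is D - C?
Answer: 428316104/21063 ≈ 20335.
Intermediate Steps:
C = 1/21063 ≈ 4.7477e-5
D - C = 20335 - 1*1/21063 = 20335 - 1/21063 = 428316104/21063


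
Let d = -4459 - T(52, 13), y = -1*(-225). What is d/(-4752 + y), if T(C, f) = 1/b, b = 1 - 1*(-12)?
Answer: 57968/58851 ≈ 0.98500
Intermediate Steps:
b = 13 (b = 1 + 12 = 13)
y = 225
T(C, f) = 1/13
d = -57968/13 (d = -4459 - 1*1/13 = -4459 - 1/13 = -57968/13 ≈ -4459.1)
d/(-4752 + y) = -57968/(13*(-4752 + 225)) = -57968/13/(-4527) = -57968/13*(-1/4527) = 57968/58851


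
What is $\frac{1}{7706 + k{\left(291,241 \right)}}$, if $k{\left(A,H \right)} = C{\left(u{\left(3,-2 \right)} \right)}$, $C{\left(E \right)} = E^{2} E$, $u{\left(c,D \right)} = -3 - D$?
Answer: $\frac{1}{7705} \approx 0.00012979$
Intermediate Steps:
$C{\left(E \right)} = E^{3}$
$k{\left(A,H \right)} = -1$ ($k{\left(A,H \right)} = \left(-3 - -2\right)^{3} = \left(-3 + 2\right)^{3} = \left(-1\right)^{3} = -1$)
$\frac{1}{7706 + k{\left(291,241 \right)}} = \frac{1}{7706 - 1} = \frac{1}{7705}$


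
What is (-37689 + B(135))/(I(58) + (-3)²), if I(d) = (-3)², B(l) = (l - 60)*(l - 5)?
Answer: -9313/6 ≈ -1552.2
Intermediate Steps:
B(l) = (-60 + l)*(-5 + l)
I(d) = 9
(-37689 + B(135))/(I(58) + (-3)²) = (-37689 + (300 + 135² - 65*135))/(9 + (-3)²) = (-37689 + (300 + 18225 - 8775))/(9 + 9) = (-37689 + 9750)/18 = -27939*1/18 = -9313/6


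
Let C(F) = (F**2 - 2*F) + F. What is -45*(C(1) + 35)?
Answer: -1575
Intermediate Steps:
C(F) = F**2 - F
-45*(C(1) + 35) = -45*(1*(-1 + 1) + 35) = -45*(1*0 + 35) = -45*(0 + 35) = -45*35 = -1575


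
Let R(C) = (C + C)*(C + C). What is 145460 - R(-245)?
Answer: -94640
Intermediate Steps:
R(C) = 4*C² (R(C) = (2*C)*(2*C) = 4*C²)
145460 - R(-245) = 145460 - 4*(-245)² = 145460 - 4*60025 = 145460 - 1*240100 = 145460 - 240100 = -94640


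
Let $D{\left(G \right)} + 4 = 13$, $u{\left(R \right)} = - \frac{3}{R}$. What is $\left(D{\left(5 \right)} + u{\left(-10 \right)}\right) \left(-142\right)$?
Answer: $- \frac{6603}{5} \approx -1320.6$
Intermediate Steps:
$D{\left(G \right)} = 9$ ($D{\left(G \right)} = -4 + 13 = 9$)
$\left(D{\left(5 \right)} + u{\left(-10 \right)}\right) \left(-142\right) = \left(9 - \frac{3}{-10}\right) \left(-142\right) = \left(9 - - \frac{3}{10}\right) \left(-142\right) = \left(9 + \frac{3}{10}\right) \left(-142\right) = \frac{93}{10} \left(-142\right) = - \frac{6603}{5}$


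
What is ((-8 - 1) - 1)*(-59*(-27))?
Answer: -15930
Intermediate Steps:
((-8 - 1) - 1)*(-59*(-27)) = (-9 - 1)*1593 = -10*1593 = -15930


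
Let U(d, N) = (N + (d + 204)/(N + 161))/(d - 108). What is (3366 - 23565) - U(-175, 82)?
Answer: -1389045076/68769 ≈ -20199.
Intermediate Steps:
U(d, N) = (N + (204 + d)/(161 + N))/(-108 + d)
(3366 - 23565) - U(-175, 82) = (3366 - 23565) - (204 - 175 + 82**2 + 161*82)/(-17388 - 108*82 + 161*(-175) + 82*(-175)) = -20199 - (204 - 175 + 6724 + 13202)/(-17388 - 8856 - 28175 - 14350) = -20199 - 19955/(-68769) = -20199 - (-1)*19955/68769 = -20199 - 1*(-19955/68769) = -20199 + 19955/68769 = -1389045076/68769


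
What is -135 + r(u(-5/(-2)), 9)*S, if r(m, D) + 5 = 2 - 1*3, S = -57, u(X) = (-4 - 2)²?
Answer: 207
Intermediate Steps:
u(X) = 36 (u(X) = (-6)² = 36)
r(m, D) = -6 (r(m, D) = -5 + (2 - 1*3) = -5 + (2 - 3) = -5 - 1 = -6)
-135 + r(u(-5/(-2)), 9)*S = -135 - 6*(-57) = -135 + 342 = 207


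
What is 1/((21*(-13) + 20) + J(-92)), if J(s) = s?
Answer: -1/345 ≈ -0.0028986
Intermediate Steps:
1/((21*(-13) + 20) + J(-92)) = 1/((21*(-13) + 20) - 92) = 1/((-273 + 20) - 92) = 1/(-253 - 92) = 1/(-345) = -1/345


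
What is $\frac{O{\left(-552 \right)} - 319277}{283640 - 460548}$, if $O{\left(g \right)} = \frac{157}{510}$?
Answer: $\frac{162831113}{90223080} \approx 1.8048$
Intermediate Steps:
$O{\left(g \right)} = \frac{157}{510}$ ($O{\left(g \right)} = 157 \cdot \frac{1}{510} = \frac{157}{510}$)
$\frac{O{\left(-552 \right)} - 319277}{283640 - 460548} = \frac{\frac{157}{510} - 319277}{283640 - 460548} = - \frac{162831113}{510 \left(-176908\right)} = \left(- \frac{162831113}{510}\right) \left(- \frac{1}{176908}\right) = \frac{162831113}{90223080}$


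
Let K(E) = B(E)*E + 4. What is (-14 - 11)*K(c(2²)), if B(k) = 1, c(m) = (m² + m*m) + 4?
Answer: -1000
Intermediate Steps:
c(m) = 4 + 2*m² (c(m) = (m² + m²) + 4 = 2*m² + 4 = 4 + 2*m²)
K(E) = 4 + E (K(E) = 1*E + 4 = E + 4 = 4 + E)
(-14 - 11)*K(c(2²)) = (-14 - 11)*(4 + (4 + 2*(2²)²)) = -25*(4 + (4 + 2*4²)) = -25*(4 + (4 + 2*16)) = -25*(4 + (4 + 32)) = -25*(4 + 36) = -25*40 = -1000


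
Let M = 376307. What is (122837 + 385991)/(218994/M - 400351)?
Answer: -191475538196/150654664763 ≈ -1.2710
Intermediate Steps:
(122837 + 385991)/(218994/M - 400351) = (122837 + 385991)/(218994/376307 - 400351) = 508828/(218994*(1/376307) - 400351) = 508828/(218994/376307 - 400351) = 508828/(-150654664763/376307) = 508828*(-376307/150654664763) = -191475538196/150654664763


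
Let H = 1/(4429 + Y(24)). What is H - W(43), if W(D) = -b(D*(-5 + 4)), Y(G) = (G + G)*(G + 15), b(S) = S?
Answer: -270942/6301 ≈ -43.000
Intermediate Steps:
Y(G) = 2*G*(15 + G) (Y(G) = (2*G)*(15 + G) = 2*G*(15 + G))
H = 1/6301 (H = 1/(4429 + 2*24*(15 + 24)) = 1/(4429 + 2*24*39) = 1/(4429 + 1872) = 1/6301 ≈ 0.00015871)
W(D) = D (W(D) = -D*(-5 + 4) = -D*(-1) = -(-1)*D = D)
H - W(43) = 1/6301 - 1*43 = 1/6301 - 43 = -270942/6301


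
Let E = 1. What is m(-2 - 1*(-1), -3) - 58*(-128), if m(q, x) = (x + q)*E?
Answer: 7420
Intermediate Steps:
m(q, x) = q + x (m(q, x) = (x + q)*1 = (q + x)*1 = q + x)
m(-2 - 1*(-1), -3) - 58*(-128) = ((-2 - 1*(-1)) - 3) - 58*(-128) = ((-2 + 1) - 3) + 7424 = (-1 - 3) + 7424 = -4 + 7424 = 7420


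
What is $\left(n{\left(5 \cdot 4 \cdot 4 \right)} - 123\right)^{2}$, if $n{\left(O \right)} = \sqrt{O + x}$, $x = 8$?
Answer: $15217 - 492 \sqrt{22} \approx 12909.0$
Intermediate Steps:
$n{\left(O \right)} = \sqrt{8 + O}$ ($n{\left(O \right)} = \sqrt{O + 8} = \sqrt{8 + O}$)
$\left(n{\left(5 \cdot 4 \cdot 4 \right)} - 123\right)^{2} = \left(\sqrt{8 + 5 \cdot 4 \cdot 4} - 123\right)^{2} = \left(\sqrt{8 + 20 \cdot 4} - 123\right)^{2} = \left(\sqrt{8 + 80} - 123\right)^{2} = \left(\sqrt{88} - 123\right)^{2} = \left(2 \sqrt{22} - 123\right)^{2} = \left(-123 + 2 \sqrt{22}\right)^{2}$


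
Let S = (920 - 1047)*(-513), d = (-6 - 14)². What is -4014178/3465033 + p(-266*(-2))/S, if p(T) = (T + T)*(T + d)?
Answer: 55694128658/3960532719 ≈ 14.062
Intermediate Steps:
d = 400 (d = (-20)² = 400)
p(T) = 2*T*(400 + T) (p(T) = (T + T)*(T + 400) = (2*T)*(400 + T) = 2*T*(400 + T))
S = 65151 (S = -127*(-513) = 65151)
-4014178/3465033 + p(-266*(-2))/S = -4014178/3465033 + (2*(-266*(-2))*(400 - 266*(-2)))/65151 = -4014178*1/3465033 + (2*532*(400 + 532))*(1/65151) = -4014178/3465033 + (2*532*932)*(1/65151) = -4014178/3465033 + 991648*(1/65151) = -4014178/3465033 + 52192/3429 = 55694128658/3960532719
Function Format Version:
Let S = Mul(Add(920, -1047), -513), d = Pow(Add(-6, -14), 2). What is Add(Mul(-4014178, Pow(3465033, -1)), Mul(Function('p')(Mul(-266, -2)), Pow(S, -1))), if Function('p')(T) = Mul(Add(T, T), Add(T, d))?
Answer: Rational(55694128658, 3960532719) ≈ 14.062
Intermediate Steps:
d = 400 (d = Pow(-20, 2) = 400)
Function('p')(T) = Mul(2, T, Add(400, T)) (Function('p')(T) = Mul(Add(T, T), Add(T, 400)) = Mul(Mul(2, T), Add(400, T)) = Mul(2, T, Add(400, T)))
S = 65151 (S = Mul(-127, -513) = 65151)
Add(Mul(-4014178, Pow(3465033, -1)), Mul(Function('p')(Mul(-266, -2)), Pow(S, -1))) = Add(Mul(-4014178, Pow(3465033, -1)), Mul(Mul(2, Mul(-266, -2), Add(400, Mul(-266, -2))), Pow(65151, -1))) = Add(Mul(-4014178, Rational(1, 3465033)), Mul(Mul(2, 532, Add(400, 532)), Rational(1, 65151))) = Add(Rational(-4014178, 3465033), Mul(Mul(2, 532, 932), Rational(1, 65151))) = Add(Rational(-4014178, 3465033), Mul(991648, Rational(1, 65151))) = Add(Rational(-4014178, 3465033), Rational(52192, 3429)) = Rational(55694128658, 3960532719)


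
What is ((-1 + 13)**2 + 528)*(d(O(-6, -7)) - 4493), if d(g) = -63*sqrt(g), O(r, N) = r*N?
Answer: -3019296 - 42336*sqrt(42) ≈ -3.2937e+6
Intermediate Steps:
O(r, N) = N*r
((-1 + 13)**2 + 528)*(d(O(-6, -7)) - 4493) = ((-1 + 13)**2 + 528)*(-63*sqrt(42) - 4493) = (12**2 + 528)*(-63*sqrt(42) - 4493) = (144 + 528)*(-4493 - 63*sqrt(42)) = 672*(-4493 - 63*sqrt(42)) = -3019296 - 42336*sqrt(42)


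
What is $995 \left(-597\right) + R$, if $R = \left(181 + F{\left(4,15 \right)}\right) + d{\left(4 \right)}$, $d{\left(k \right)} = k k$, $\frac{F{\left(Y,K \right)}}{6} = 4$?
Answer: $-593794$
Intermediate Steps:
$F{\left(Y,K \right)} = 24$ ($F{\left(Y,K \right)} = 6 \cdot 4 = 24$)
$d{\left(k \right)} = k^{2}$
$R = 221$ ($R = \left(181 + 24\right) + 4^{2} = 205 + 16 = 221$)
$995 \left(-597\right) + R = 995 \left(-597\right) + 221 = -594015 + 221 = -593794$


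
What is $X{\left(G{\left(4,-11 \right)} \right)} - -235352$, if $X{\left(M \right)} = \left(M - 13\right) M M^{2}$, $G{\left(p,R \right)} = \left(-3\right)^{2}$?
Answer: $232436$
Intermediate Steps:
$G{\left(p,R \right)} = 9$
$X{\left(M \right)} = M^{3} \left(-13 + M\right)$ ($X{\left(M \right)} = \left(-13 + M\right) M M^{2} = M \left(-13 + M\right) M^{2} = M^{3} \left(-13 + M\right)$)
$X{\left(G{\left(4,-11 \right)} \right)} - -235352 = 9^{3} \left(-13 + 9\right) - -235352 = 729 \left(-4\right) + 235352 = -2916 + 235352 = 232436$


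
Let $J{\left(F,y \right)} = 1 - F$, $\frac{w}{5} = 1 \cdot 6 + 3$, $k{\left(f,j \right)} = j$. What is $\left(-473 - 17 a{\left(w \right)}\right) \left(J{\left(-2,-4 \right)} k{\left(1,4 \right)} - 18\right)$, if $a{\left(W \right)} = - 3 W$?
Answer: $-10932$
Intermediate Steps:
$w = 45$ ($w = 5 \left(1 \cdot 6 + 3\right) = 5 \left(6 + 3\right) = 5 \cdot 9 = 45$)
$\left(-473 - 17 a{\left(w \right)}\right) \left(J{\left(-2,-4 \right)} k{\left(1,4 \right)} - 18\right) = \left(-473 + \left(- 17 \left(\left(-3\right) 45\right) + 0\right)\right) \left(\left(1 - -2\right) 4 - 18\right) = \left(-473 + \left(\left(-17\right) \left(-135\right) + 0\right)\right) \left(\left(1 + 2\right) 4 - 18\right) = \left(-473 + \left(2295 + 0\right)\right) \left(3 \cdot 4 - 18\right) = \left(-473 + 2295\right) \left(12 - 18\right) = 1822 \left(-6\right) = -10932$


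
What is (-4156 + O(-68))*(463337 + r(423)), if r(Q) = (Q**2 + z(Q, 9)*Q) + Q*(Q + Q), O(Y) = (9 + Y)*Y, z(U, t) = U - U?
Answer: -144017856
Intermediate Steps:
z(U, t) = 0
O(Y) = Y*(9 + Y)
r(Q) = 3*Q**2 (r(Q) = (Q**2 + 0*Q) + Q*(Q + Q) = (Q**2 + 0) + Q*(2*Q) = Q**2 + 2*Q**2 = 3*Q**2)
(-4156 + O(-68))*(463337 + r(423)) = (-4156 - 68*(9 - 68))*(463337 + 3*423**2) = (-4156 - 68*(-59))*(463337 + 3*178929) = (-4156 + 4012)*(463337 + 536787) = -144*1000124 = -144017856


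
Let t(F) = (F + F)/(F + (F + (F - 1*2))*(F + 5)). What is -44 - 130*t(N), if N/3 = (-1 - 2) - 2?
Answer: -1904/61 ≈ -31.213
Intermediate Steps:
N = -15 (N = 3*((-1 - 2) - 2) = 3*(-3 - 2) = 3*(-5) = -15)
t(F) = 2*F/(F + (-2 + 2*F)*(5 + F)) (t(F) = (2*F)/(F + (F + (F - 2))*(5 + F)) = (2*F)/(F + (F + (-2 + F))*(5 + F)) = (2*F)/(F + (-2 + 2*F)*(5 + F)) = 2*F/(F + (-2 + 2*F)*(5 + F)))
-44 - 130*t(N) = -44 - 260*(-15)/(-10 + 2*(-15)² + 9*(-15)) = -44 - 260*(-15)/(-10 + 2*225 - 135) = -44 - 260*(-15)/(-10 + 450 - 135) = -44 - 260*(-15)/305 = -44 - 130*(-6/61) = -44 + 780/61 = -1904/61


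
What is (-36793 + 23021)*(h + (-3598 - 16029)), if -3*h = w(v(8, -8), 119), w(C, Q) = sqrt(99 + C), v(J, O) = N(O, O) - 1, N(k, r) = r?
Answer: 270303044 + 13772*sqrt(10) ≈ 2.7035e+8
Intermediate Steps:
v(J, O) = -1 + O (v(J, O) = O - 1 = -1 + O)
h = -sqrt(10) (h = -sqrt(99 + (-1 - 8))/3 = -sqrt(99 - 9)/3 = -sqrt(10) ≈ -3.1623)
(-36793 + 23021)*(h + (-3598 - 16029)) = (-36793 + 23021)*(-sqrt(10) + (-3598 - 16029)) = -13772*(-sqrt(10) - 19627) = -13772*(-19627 - sqrt(10)) = 270303044 + 13772*sqrt(10)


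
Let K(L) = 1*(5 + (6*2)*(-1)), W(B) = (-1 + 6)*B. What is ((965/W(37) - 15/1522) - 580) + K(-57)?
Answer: -32763127/56314 ≈ -581.79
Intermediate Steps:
W(B) = 5*B
K(L) = -7 (K(L) = 1*(5 + 12*(-1)) = 1*(5 - 12) = 1*(-7) = -7)
((965/W(37) - 15/1522) - 580) + K(-57) = ((965/((5*37)) - 15/1522) - 580) - 7 = ((965/185 - 15*1/1522) - 580) - 7 = ((965*(1/185) - 15/1522) - 580) - 7 = ((193/37 - 15/1522) - 580) - 7 = (293191/56314 - 580) - 7 = -32368929/56314 - 7 = -32763127/56314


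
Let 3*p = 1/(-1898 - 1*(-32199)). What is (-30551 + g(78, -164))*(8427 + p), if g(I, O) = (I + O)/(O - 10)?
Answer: -70208689957252/272709 ≈ -2.5745e+8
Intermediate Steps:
g(I, O) = (I + O)/(-10 + O)
p = 1/90903 (p = 1/(3*(-1898 - 1*(-32199))) = 1/(3*(-1898 + 32199)) = (⅓)/30301 = (⅓)*(1/30301) = 1/90903 ≈ 1.1001e-5)
(-30551 + g(78, -164))*(8427 + p) = (-30551 + (78 - 164)/(-10 - 164))*(8427 + 1/90903) = (-30551 - 86/(-174))*(766039582/90903) = (-30551 - 1/174*(-86))*(766039582/90903) = (-30551 + 43/87)*(766039582/90903) = -2657894/87*766039582/90903 = -70208689957252/272709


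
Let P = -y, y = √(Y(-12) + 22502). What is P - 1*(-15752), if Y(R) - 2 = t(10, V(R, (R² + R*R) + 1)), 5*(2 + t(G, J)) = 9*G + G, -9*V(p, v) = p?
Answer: 15752 - √22522 ≈ 15602.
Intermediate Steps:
V(p, v) = -p/9
t(G, J) = -2 + 2*G (t(G, J) = -2 + (9*G + G)/5 = -2 + (10*G)/5 = -2 + 2*G)
Y(R) = 20 (Y(R) = 2 + (-2 + 2*10) = 2 + (-2 + 20) = 2 + 18 = 20)
y = √22522 (y = √(20 + 22502) = √22522 ≈ 150.07)
P = -√22522 ≈ -150.07
P - 1*(-15752) = -√22522 - 1*(-15752) = -√22522 + 15752 = 15752 - √22522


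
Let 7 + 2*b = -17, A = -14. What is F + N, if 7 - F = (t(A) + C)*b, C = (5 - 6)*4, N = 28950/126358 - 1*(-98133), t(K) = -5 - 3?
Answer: 6191303759/63179 ≈ 97996.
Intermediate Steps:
t(K) = -8
b = -12 (b = -7/2 + (1/2)*(-17) = -7/2 - 17/2 = -12)
N = 6199959282/63179 (N = 28950*(1/126358) + 98133 = 14475/63179 + 98133 = 6199959282/63179 ≈ 98133.)
C = -4 (C = -1*4 = -4)
F = -137 (F = 7 - (-8 - 4)*(-12) = 7 - (-12)*(-12) = 7 - 1*144 = 7 - 144 = -137)
F + N = -137 + 6199959282/63179 = 6191303759/63179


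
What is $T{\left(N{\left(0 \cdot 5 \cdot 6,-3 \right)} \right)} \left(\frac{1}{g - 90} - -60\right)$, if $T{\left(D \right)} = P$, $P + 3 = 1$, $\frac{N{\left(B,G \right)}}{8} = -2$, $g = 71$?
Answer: $- \frac{2278}{19} \approx -119.89$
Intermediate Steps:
$N{\left(B,G \right)} = -16$ ($N{\left(B,G \right)} = 8 \left(-2\right) = -16$)
$P = -2$ ($P = -3 + 1 = -2$)
$T{\left(D \right)} = -2$
$T{\left(N{\left(0 \cdot 5 \cdot 6,-3 \right)} \right)} \left(\frac{1}{g - 90} - -60\right) = - 2 \left(\frac{1}{71 - 90} - -60\right) = - 2 \left(\frac{1}{-19} + 60\right) = - 2 \left(- \frac{1}{19} + 60\right) = \left(-2\right) \frac{1139}{19} = - \frac{2278}{19}$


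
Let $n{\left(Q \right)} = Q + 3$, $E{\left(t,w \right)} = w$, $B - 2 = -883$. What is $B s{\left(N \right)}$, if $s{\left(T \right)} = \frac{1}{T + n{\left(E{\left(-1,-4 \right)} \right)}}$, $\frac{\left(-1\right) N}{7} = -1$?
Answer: $- \frac{881}{6} \approx -146.83$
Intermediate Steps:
$B = -881$ ($B = 2 - 883 = -881$)
$N = 7$ ($N = \left(-7\right) \left(-1\right) = 7$)
$n{\left(Q \right)} = 3 + Q$
$s{\left(T \right)} = \frac{1}{-1 + T}$ ($s{\left(T \right)} = \frac{1}{T + \left(3 - 4\right)} = \frac{1}{T - 1} = \frac{1}{-1 + T}$)
$B s{\left(N \right)} = - \frac{881}{-1 + 7} = - \frac{881}{6}$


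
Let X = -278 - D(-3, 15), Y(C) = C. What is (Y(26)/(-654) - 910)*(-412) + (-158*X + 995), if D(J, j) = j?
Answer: 138067699/327 ≈ 4.2223e+5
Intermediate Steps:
X = -293 (X = -278 - 1*15 = -278 - 15 = -293)
(Y(26)/(-654) - 910)*(-412) + (-158*X + 995) = (26/(-654) - 910)*(-412) + (-158*(-293) + 995) = (26*(-1/654) - 910)*(-412) + (46294 + 995) = (-13/327 - 910)*(-412) + 47289 = -297583/327*(-412) + 47289 = 122604196/327 + 47289 = 138067699/327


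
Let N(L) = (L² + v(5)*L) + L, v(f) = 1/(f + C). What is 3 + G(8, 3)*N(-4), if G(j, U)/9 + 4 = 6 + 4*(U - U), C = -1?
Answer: 201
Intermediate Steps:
v(f) = 1/(-1 + f) (v(f) = 1/(f - 1) = 1/(-1 + f))
G(j, U) = 18 (G(j, U) = -36 + 9*(6 + 4*(U - U)) = -36 + 9*(6 + 4*0) = -36 + 9*(6 + 0) = -36 + 9*6 = -36 + 54 = 18)
N(L) = L² + 5*L/4 (N(L) = (L² + L/(-1 + 5)) + L = (L² + L/4) + L = L² + 5*L/4)
3 + G(8, 3)*N(-4) = 3 + 18*((¼)*(-4)*(5 + 4*(-4))) = 3 + 18*((¼)*(-4)*(5 - 16)) = 3 + 18*((¼)*(-4)*(-11)) = 3 + 18*11 = 3 + 198 = 201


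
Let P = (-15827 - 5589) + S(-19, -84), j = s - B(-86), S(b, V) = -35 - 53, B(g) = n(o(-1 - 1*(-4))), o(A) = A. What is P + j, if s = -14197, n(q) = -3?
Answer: -35698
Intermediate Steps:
B(g) = -3
S(b, V) = -88
j = -14194 (j = -14197 - 1*(-3) = -14197 + 3 = -14194)
P = -21504 (P = (-15827 - 5589) - 88 = -21416 - 88 = -21504)
P + j = -21504 - 14194 = -35698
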